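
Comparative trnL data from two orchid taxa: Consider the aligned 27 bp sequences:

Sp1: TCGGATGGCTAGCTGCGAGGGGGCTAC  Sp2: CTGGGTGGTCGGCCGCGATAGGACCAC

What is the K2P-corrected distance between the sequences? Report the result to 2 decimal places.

Of 27 sites, 10 differences are transitions and 1 are transversions, so P = 10/27 ≈ 0.37037 and Q = 1/27 ≈ 0.037037.
Under the Kimura two-parameter model, d = −½ ln(1 − 2P − Q) − ¼ ln(1 − 2Q).
1 − 2P − Q = 0.222223, giving −½ ln(0.222223) = 0.752037.
1 − 2Q = 0.925926, giving −¼ ln(0.925926) = 0.019240.
d = 0.752037 + 0.019240 = 0.771277.

0.77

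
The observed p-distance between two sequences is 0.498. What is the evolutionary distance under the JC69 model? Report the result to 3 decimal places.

d = −(3/4) ln(1 − 4p/3) = −0.75 ln(1 − 0.664) = −0.75 ln(0.336)
  = −0.75 × (-1.090644) = 0.817983 substitutions/site.

0.818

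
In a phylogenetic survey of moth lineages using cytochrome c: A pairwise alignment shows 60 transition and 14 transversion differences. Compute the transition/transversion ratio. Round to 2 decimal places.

R = 60/14 = 4.285714… ≈ 4.29 (to 2 d.p.).

4.29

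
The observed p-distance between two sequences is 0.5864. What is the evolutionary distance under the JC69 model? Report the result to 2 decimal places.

d = −(3/4) ln(1 − 4p/3) = −0.75 ln(1 − 0.781867) = −0.75 ln(0.218133)
  = −0.75 × (-1.522650) = 1.141988 substitutions/site.

1.14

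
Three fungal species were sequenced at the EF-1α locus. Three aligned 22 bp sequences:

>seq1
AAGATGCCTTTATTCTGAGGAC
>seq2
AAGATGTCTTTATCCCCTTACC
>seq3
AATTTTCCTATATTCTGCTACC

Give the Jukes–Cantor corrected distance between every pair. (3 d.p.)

d(seq1,seq2) = 0.497, d(seq1,seq3) = 0.497, d(seq2,seq3) = 0.591

seq1–seq2: 8/22 sites differ → p ≈ 0.363636, d = −0.75 ln(1 − 0.484848) = 0.497470 ≈ 0.497.
seq1–seq3: 8/22 sites differ → p ≈ 0.363636, d = −0.75 ln(1 − 0.484848) = 0.497470 ≈ 0.497.
seq2–seq3: 9/22 sites differ → p ≈ 0.409091, d = −0.75 ln(1 − 0.545455) = 0.591344 ≈ 0.591.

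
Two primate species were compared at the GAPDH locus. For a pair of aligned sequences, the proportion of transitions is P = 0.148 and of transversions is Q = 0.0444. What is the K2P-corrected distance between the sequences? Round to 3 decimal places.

Under the Kimura two-parameter model, d = −½ ln(1 − 2P − Q) − ¼ ln(1 − 2Q).
1 − 2P − Q = 0.6596, giving −½ ln(0.6596) = 0.208061.
1 − 2Q = 0.9112, giving −¼ ln(0.9112) = 0.023248.
d = 0.208061 + 0.023248 = 0.231309.

0.231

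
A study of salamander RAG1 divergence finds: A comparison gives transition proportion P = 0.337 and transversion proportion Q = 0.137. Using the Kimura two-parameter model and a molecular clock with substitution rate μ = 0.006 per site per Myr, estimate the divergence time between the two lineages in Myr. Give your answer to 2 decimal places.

76.09

Under the Kimura two-parameter model, d = −½ ln(1 − 2P − Q) − ¼ ln(1 − 2Q).
1 − 2P − Q = 0.189, giving −½ ln(0.189) = 0.833004.
1 − 2Q = 0.726, giving −¼ ln(0.726) = 0.080051.
d = 0.833004 + 0.080051 = 0.913055.
Under a molecular clock d = 2μt, so t = d/(2μ) = 0.913055 / (2 × 0.006) = 76.09 Myr.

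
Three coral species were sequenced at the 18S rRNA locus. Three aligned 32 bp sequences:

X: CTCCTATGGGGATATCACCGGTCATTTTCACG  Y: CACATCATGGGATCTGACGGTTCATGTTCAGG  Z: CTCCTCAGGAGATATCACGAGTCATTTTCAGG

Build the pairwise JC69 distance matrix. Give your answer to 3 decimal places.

X–Y: 11/32 sites differ → p = 0.34375, d = −0.75 ln(1 − 0.458333) = 0.459828 ≈ 0.460.
X–Z: 6/32 sites differ → p = 0.1875, d = −0.75 ln(1 − 0.25) = 0.215762 ≈ 0.216.
Y–Z: 9/32 sites differ → p = 0.28125, d = −0.75 ln(1 − 0.375) = 0.352503 ≈ 0.353.

d(X,Y) = 0.460, d(X,Z) = 0.216, d(Y,Z) = 0.353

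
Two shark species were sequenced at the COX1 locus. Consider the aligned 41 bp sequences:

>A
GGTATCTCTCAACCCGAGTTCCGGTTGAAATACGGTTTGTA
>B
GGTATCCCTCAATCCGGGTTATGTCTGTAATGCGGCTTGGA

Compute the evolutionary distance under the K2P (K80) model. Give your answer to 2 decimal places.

0.34

Of 41 sites, 7 differences are transitions and 4 are transversions, so P = 7/41 ≈ 0.170732 and Q = 4/41 ≈ 0.097561.
Under the Kimura two-parameter model, d = −½ ln(1 − 2P − Q) − ¼ ln(1 − 2Q).
1 − 2P − Q = 0.560975, giving −½ ln(0.560975) = 0.289039.
1 − 2Q = 0.804878, giving −¼ ln(0.804878) = 0.054266.
d = 0.289039 + 0.054266 = 0.343305.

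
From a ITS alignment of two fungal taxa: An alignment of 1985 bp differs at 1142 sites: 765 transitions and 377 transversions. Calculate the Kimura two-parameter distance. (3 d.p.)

1.738

P = 765/1985 ≈ 0.38539 and Q = 377/1985 ≈ 0.189924.
Under the Kimura two-parameter model, d = −½ ln(1 − 2P − Q) − ¼ ln(1 − 2Q).
1 − 2P − Q = 0.039296, giving −½ ln(0.039296) = 1.618316.
1 − 2Q = 0.620152, giving −¼ ln(0.620152) = 0.119448.
d = 1.618316 + 0.119448 = 1.737764.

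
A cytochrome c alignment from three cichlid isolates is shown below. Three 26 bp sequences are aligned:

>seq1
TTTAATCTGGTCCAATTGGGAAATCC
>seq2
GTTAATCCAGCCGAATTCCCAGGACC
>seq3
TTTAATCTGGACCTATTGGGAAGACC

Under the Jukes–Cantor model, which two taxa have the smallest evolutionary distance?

seq1–seq2: 11/26 differ, p = 0.423, d = 0.623.
seq1–seq3: 4/26 differ, p = 0.154, d = 0.172.
seq2–seq3: 10/26 differ, p = 0.385, d = 0.539.
The smallest distance is between seq1 and seq3.

seq1 and seq3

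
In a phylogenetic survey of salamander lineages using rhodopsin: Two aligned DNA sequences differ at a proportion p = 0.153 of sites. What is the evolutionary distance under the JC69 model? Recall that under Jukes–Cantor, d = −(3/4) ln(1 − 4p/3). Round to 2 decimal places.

0.17

d = −(3/4) ln(1 − 4p/3) = −0.75 ln(1 − 0.204) = −0.75 ln(0.796)
  = −0.75 × (-0.228156) = 0.171117 substitutions/site.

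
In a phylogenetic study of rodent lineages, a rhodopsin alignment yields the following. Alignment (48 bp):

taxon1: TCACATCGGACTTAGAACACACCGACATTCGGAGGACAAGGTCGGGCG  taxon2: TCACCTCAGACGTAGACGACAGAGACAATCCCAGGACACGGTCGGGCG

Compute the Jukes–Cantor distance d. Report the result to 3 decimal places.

0.273

The sequences differ at 11 of 48 sites, so p = 11/48 ≈ 0.229167.
d = −(3/4) ln(1 − 4p/3) = −0.75 ln(1 − 0.305556) = −0.75 ln(0.694444)
  = −0.75 × (-0.364644) = 0.273483 substitutions/site.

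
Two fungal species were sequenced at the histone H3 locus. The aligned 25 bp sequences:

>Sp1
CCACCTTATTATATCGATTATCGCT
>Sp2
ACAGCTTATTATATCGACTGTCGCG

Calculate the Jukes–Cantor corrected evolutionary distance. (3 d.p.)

The sequences differ at 5 of 25 sites (1, 4, 18, 20, 25), so p = 5/25 = 0.2.
d = −(3/4) ln(1 − 4p/3) = −0.75 ln(1 − 0.266667) = −0.75 ln(0.733333)
  = −0.75 × (-0.310155) = 0.232616 substitutions/site.

0.233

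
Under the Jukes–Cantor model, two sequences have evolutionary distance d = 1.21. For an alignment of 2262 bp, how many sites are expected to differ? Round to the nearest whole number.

Invert JC69: p = (3/4)(1 − e^(−4d/3)) = 0.75 × (1 − e^(-1.613333)) = 0.75 × (1 − 0.199222) = 0.600584.
Expected differing sites = pL ≈ 0.600584 × 2262 = 1358.521008 ≈ 1359.

1359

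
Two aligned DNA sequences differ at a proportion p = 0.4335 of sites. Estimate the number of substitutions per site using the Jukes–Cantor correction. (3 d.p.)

d = −(3/4) ln(1 − 4p/3) = −0.75 ln(1 − 0.578) = −0.75 ln(0.422)
  = −0.75 × (-0.862750) = 0.647063 substitutions/site.

0.647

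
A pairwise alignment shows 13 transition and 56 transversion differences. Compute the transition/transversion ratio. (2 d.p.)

R = 13/56 = 0.232142… ≈ 0.23 (to 2 d.p.).

0.23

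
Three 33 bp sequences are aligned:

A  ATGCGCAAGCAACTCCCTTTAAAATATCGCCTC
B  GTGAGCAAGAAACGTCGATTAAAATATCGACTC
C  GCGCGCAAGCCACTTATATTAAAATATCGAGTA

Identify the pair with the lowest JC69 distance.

A–B: 8/33 differ, p = 0.242, d = 0.293.
A–C: 10/33 differ, p = 0.303, d = 0.388.
B–C: 9/33 differ, p = 0.273, d = 0.339.
The smallest distance is between A and B.

A and B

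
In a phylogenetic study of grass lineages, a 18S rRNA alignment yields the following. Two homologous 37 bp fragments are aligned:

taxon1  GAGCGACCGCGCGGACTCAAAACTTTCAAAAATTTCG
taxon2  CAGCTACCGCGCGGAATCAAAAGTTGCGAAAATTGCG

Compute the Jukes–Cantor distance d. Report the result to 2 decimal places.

The sequences differ at 7 of 37 sites (1, 5, 16, 23, 26, 28, 35), so p = 7/37 ≈ 0.189189.
d = −(3/4) ln(1 − 4p/3) = −0.75 ln(1 − 0.252252) = −0.75 ln(0.747748)
  = −0.75 × (-0.290689) = 0.218017 substitutions/site.

0.22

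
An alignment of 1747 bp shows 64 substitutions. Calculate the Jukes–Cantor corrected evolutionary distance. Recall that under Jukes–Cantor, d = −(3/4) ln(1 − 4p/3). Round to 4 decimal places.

p = 64/1747 ≈ 0.036634.
d = −(3/4) ln(1 − 4p/3) = −0.75 ln(1 − 0.048845) = −0.75 ln(0.951155)
  = −0.75 × (-0.050078) = 0.037559 substitutions/site.

0.0376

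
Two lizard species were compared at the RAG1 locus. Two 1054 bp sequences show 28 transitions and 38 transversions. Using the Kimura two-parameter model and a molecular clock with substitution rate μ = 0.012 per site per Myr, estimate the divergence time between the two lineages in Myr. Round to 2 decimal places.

2.73

P = 28/1054 ≈ 0.026565 and Q = 38/1054 ≈ 0.036053.
Under the Kimura two-parameter model, d = −½ ln(1 − 2P − Q) − ¼ ln(1 − 2Q).
1 − 2P − Q = 0.910817, giving −½ ln(0.910817) = 0.046707.
1 − 2Q = 0.927894, giving −¼ ln(0.927894) = 0.018709.
d = 0.046707 + 0.018709 = 0.065416.
Under a molecular clock d = 2μt, so t = d/(2μ) = 0.065416 / (2 × 0.012) = 2.73 Myr.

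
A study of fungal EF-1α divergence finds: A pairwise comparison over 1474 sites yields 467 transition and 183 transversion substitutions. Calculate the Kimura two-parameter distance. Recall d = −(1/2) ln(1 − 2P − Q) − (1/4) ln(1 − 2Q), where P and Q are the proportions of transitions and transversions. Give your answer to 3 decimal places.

0.780

P = 467/1474 ≈ 0.316825 and Q = 183/1474 ≈ 0.124152.
Under the Kimura two-parameter model, d = −½ ln(1 − 2P − Q) − ¼ ln(1 − 2Q).
1 − 2P − Q = 0.242198, giving −½ ln(0.242198) = 0.709000.
1 − 2Q = 0.751696, giving −¼ ln(0.751696) = 0.071356.
d = 0.709000 + 0.071356 = 0.780356.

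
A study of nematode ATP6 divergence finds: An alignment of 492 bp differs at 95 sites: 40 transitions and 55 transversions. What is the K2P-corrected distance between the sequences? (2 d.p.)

P = 40/492 ≈ 0.081301 and Q = 55/492 ≈ 0.111789.
Under the Kimura two-parameter model, d = −½ ln(1 − 2P − Q) − ¼ ln(1 − 2Q).
1 − 2P − Q = 0.725609, giving −½ ln(0.725609) = 0.160372.
1 − 2Q = 0.776422, giving −¼ ln(0.776422) = 0.063265.
d = 0.160372 + 0.063265 = 0.223637.

0.22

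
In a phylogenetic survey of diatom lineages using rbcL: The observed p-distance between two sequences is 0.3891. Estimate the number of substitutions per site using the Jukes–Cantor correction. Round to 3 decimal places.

0.549

d = −(3/4) ln(1 − 4p/3) = −0.75 ln(1 − 0.5188) = −0.75 ln(0.4812)
  = −0.75 × (-0.731472) = 0.548604 substitutions/site.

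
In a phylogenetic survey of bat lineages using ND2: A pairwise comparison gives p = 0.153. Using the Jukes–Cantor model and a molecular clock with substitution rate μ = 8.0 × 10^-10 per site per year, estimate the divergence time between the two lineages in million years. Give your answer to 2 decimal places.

d = −(3/4) ln(1 − 4p/3) = −0.75 ln(1 − 0.204) = −0.75 ln(0.796)
  = −0.75 × (-0.228156) = 0.171117 substitutions/site.
Under a molecular clock d = 2μt, so t = d/(2μ) = 0.171117 / (2 × 8.0 × 10^-10) = 106.95 million years.

106.95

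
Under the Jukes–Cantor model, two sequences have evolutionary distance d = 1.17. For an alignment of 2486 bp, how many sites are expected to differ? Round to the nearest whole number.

Invert JC69: p = (3/4)(1 − e^(−4d/3)) = 0.75 × (1 − e^(-1.56)) = 0.75 × (1 − 0.210136) = 0.592398.
Expected differing sites = pL ≈ 0.592398 × 2486 = 1472.701428 ≈ 1473.

1473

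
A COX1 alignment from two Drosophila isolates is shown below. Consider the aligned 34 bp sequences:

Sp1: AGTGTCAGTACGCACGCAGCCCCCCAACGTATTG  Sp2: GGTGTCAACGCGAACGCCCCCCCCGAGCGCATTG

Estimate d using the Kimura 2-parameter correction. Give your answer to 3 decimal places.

0.385

Of 34 sites, 6 differences are transitions and 4 are transversions, so P = 6/34 ≈ 0.176471 and Q = 4/34 ≈ 0.117647.
Under the Kimura two-parameter model, d = −½ ln(1 − 2P − Q) − ¼ ln(1 − 2Q).
1 − 2P − Q = 0.529411, giving −½ ln(0.529411) = 0.317995.
1 − 2Q = 0.764706, giving −¼ ln(0.764706) = 0.067066.
d = 0.317995 + 0.067066 = 0.385061.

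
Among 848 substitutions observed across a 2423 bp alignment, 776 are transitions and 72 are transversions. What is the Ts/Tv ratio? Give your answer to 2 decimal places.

10.78

R = 776/72 = 10.777777… ≈ 10.78 (to 2 d.p.).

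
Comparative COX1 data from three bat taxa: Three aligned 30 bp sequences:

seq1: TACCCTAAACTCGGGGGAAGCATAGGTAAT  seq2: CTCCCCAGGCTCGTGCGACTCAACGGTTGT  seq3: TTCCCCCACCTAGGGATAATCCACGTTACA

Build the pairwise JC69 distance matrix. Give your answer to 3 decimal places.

seq1–seq2: 13/30 sites differ → p ≈ 0.433333, d = −0.75 ln(1 − 0.577777) = 0.646666 ≈ 0.647.
seq1–seq3: 14/30 sites differ → p ≈ 0.466667, d = −0.75 ln(1 − 0.622223) = 0.730088 ≈ 0.730.
seq2–seq3: 14/30 sites differ → p ≈ 0.466667, d = −0.75 ln(1 − 0.622223) = 0.730088 ≈ 0.730.

d(seq1,seq2) = 0.647, d(seq1,seq3) = 0.730, d(seq2,seq3) = 0.730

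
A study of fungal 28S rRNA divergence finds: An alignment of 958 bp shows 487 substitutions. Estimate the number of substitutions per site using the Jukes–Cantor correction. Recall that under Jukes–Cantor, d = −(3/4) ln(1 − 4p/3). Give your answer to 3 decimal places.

p = 487/958 ≈ 0.508351.
d = −(3/4) ln(1 − 4p/3) = −0.75 ln(1 − 0.677801) = −0.75 ln(0.322199)
  = −0.75 × (-1.132586) = 0.849440 substitutions/site.

0.849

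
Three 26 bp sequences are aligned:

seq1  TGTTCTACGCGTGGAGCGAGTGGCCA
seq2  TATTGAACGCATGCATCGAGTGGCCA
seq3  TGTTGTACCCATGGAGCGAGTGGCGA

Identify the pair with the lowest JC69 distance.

seq1–seq2: 6/26 differ, p = 0.231, d = 0.276.
seq1–seq3: 4/26 differ, p = 0.154, d = 0.172.
seq2–seq3: 6/26 differ, p = 0.231, d = 0.276.
The smallest distance is between seq1 and seq3.

seq1 and seq3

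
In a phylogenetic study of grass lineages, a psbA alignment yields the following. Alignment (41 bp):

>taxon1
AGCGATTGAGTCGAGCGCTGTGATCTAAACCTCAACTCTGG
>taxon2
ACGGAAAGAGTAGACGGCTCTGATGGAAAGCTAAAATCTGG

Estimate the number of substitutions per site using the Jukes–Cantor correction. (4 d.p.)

0.4121

The sequences differ at 13 of 41 sites, so p = 13/41 ≈ 0.317073.
d = −(3/4) ln(1 − 4p/3) = −0.75 ln(1 − 0.422764) = −0.75 ln(0.577236)
  = −0.75 × (-0.549504) = 0.412128 substitutions/site.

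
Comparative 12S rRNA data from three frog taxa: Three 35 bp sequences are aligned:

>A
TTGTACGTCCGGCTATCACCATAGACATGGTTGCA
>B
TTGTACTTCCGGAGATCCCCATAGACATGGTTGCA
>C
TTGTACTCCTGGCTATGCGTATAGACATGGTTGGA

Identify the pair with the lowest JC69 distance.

A and B

A–B: 4/35 differ, p = 0.114, d = 0.124.
A–C: 8/35 differ, p = 0.229, d = 0.273.
B–C: 8/35 differ, p = 0.229, d = 0.273.
The smallest distance is between A and B.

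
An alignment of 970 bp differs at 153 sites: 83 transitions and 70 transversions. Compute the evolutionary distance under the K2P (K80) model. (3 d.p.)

0.178

P = 83/970 ≈ 0.085567 and Q = 70/970 ≈ 0.072165.
Under the Kimura two-parameter model, d = −½ ln(1 − 2P − Q) − ¼ ln(1 − 2Q).
1 − 2P − Q = 0.756701, giving −½ ln(0.756701) = 0.139394.
1 − 2Q = 0.85567, giving −¼ ln(0.85567) = 0.038968.
d = 0.139394 + 0.038968 = 0.178362.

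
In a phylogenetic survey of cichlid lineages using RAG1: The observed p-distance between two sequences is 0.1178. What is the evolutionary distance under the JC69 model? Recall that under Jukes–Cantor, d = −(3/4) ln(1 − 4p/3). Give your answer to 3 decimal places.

d = −(3/4) ln(1 − 4p/3) = −0.75 ln(1 − 0.157067) = −0.75 ln(0.842933)
  = −0.75 × (-0.170868) = 0.128151 substitutions/site.

0.128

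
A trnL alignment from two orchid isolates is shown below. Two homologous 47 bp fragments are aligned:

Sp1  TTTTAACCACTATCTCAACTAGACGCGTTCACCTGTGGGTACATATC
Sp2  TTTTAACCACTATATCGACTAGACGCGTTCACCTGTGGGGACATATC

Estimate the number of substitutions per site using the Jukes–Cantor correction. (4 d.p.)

The sequences differ at 3 of 47 sites (14, 17, 40), so p = 3/47 ≈ 0.06383.
d = −(3/4) ln(1 − 4p/3) = −0.75 ln(1 − 0.085107) = −0.75 ln(0.914893)
  = −0.75 × (-0.088948) = 0.066711 substitutions/site.

0.0667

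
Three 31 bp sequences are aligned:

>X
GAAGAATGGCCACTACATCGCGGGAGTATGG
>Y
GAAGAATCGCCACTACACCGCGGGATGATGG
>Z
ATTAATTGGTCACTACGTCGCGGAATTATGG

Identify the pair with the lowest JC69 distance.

X and Y

X–Y: 4/31 differ, p = 0.129, d = 0.142.
X–Z: 9/31 differ, p = 0.290, d = 0.367.
Y–Z: 11/31 differ, p = 0.355, d = 0.481.
The smallest distance is between X and Y.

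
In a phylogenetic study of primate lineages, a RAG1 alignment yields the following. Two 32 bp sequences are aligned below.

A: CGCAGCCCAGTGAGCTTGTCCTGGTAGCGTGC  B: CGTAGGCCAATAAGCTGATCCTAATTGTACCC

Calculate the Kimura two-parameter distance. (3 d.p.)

0.653

Of 32 sites, 9 differences are transitions and 4 are transversions, so P = 9/32 = 0.28125 and Q = 4/32 = 0.125.
Under the Kimura two-parameter model, d = −½ ln(1 − 2P − Q) − ¼ ln(1 − 2Q).
1 − 2P − Q = 0.3125, giving −½ ln(0.3125) = 0.581575.
1 − 2Q = 0.75, giving −¼ ln(0.75) = 0.071921.
d = 0.581575 + 0.071921 = 0.653496.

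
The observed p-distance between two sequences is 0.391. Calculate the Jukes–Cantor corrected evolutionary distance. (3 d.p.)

d = −(3/4) ln(1 − 4p/3) = −0.75 ln(1 − 0.521333) = −0.75 ln(0.478667)
  = −0.75 × (-0.736750) = 0.552563 substitutions/site.

0.553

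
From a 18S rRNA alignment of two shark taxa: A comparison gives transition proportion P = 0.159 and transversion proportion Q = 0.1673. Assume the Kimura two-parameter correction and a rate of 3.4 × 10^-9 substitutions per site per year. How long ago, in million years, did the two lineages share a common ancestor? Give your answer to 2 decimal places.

Under the Kimura two-parameter model, d = −½ ln(1 − 2P − Q) − ¼ ln(1 − 2Q).
1 − 2P − Q = 0.5147, giving −½ ln(0.5147) = 0.332086.
1 − 2Q = 0.6654, giving −¼ ln(0.6654) = 0.101842.
d = 0.332086 + 0.101842 = 0.433928.
Under a molecular clock d = 2μt, so t = d/(2μ) = 0.433928 / (2 × 3.4 × 10^-9) = 63.81 million years.

63.81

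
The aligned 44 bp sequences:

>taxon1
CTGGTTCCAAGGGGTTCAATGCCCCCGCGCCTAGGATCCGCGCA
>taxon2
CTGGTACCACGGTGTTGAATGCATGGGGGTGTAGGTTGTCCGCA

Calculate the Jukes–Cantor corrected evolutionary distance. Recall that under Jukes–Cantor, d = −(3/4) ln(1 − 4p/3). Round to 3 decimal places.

0.455

The sequences differ at 15 of 44 sites, so p = 15/44 ≈ 0.340909.
d = −(3/4) ln(1 − 4p/3) = −0.75 ln(1 − 0.454545) = −0.75 ln(0.545455)
  = −0.75 × (-0.606135) = 0.454601 substitutions/site.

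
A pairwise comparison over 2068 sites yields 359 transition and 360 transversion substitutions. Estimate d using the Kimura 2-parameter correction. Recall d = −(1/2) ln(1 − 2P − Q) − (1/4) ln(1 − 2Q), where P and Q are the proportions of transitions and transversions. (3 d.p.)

0.475

P = 359/2068 ≈ 0.173598 and Q = 360/2068 ≈ 0.174081.
Under the Kimura two-parameter model, d = −½ ln(1 − 2P − Q) − ¼ ln(1 − 2Q).
1 − 2P − Q = 0.478723, giving −½ ln(0.478723) = 0.368317.
1 − 2Q = 0.651838, giving −¼ ln(0.651838) = 0.106990.
d = 0.368317 + 0.106990 = 0.475307.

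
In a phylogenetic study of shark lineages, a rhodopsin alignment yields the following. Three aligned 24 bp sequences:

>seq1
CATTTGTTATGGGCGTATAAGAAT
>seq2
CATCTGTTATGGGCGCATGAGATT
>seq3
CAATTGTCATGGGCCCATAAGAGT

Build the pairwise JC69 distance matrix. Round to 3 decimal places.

seq1–seq2: 4/24 sites differ → p ≈ 0.166667, d = −0.75 ln(1 − 0.222223) = 0.188487 ≈ 0.188.
seq1–seq3: 5/24 sites differ → p ≈ 0.208333, d = −0.75 ln(1 − 0.277777) = 0.244066 ≈ 0.244.
seq2–seq3: 6/24 sites differ → p = 0.25, d = −0.75 ln(1 − 0.333333) = 0.304098 ≈ 0.304.

d(seq1,seq2) = 0.188, d(seq1,seq3) = 0.244, d(seq2,seq3) = 0.304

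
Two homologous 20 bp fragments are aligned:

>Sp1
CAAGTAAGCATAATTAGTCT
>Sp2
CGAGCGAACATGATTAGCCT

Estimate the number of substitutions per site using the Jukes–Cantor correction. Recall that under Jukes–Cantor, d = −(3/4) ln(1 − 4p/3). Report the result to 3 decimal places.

The sequences differ at 6 of 20 sites (2, 5, 6, 8, 12, 18), so p = 6/20 = 0.3.
d = −(3/4) ln(1 − 4p/3) = −0.75 ln(1 − 0.4) = −0.75 ln(0.6)
  = −0.75 × (-0.510826) = 0.383120 substitutions/site.

0.383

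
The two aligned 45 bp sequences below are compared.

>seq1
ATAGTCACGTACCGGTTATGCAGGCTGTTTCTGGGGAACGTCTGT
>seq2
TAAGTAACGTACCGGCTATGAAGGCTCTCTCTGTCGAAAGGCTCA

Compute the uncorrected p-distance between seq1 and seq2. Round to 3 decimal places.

The sequences differ at 13 of 45 positions.
p = 13/45 = 0.288888… ≈ 0.289 (to 3 d.p.).

0.289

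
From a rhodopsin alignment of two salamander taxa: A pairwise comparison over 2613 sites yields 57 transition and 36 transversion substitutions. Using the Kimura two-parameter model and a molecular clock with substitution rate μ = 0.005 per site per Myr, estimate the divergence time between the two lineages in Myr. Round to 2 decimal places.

P = 57/2613 ≈ 0.021814 and Q = 36/2613 ≈ 0.013777.
Under the Kimura two-parameter model, d = −½ ln(1 − 2P − Q) − ¼ ln(1 − 2Q).
1 − 2P − Q = 0.942595, giving −½ ln(0.942595) = 0.029559.
1 − 2Q = 0.972446, giving −¼ ln(0.972446) = 0.006985.
d = 0.029559 + 0.006985 = 0.036544.
Under a molecular clock d = 2μt, so t = d/(2μ) = 0.036544 / (2 × 0.005) = 3.65 Myr.

3.65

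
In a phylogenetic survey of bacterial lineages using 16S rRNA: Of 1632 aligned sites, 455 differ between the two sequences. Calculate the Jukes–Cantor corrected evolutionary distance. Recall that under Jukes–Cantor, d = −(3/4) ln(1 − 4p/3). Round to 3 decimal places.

p = 455/1632 ≈ 0.278799.
d = −(3/4) ln(1 − 4p/3) = −0.75 ln(1 − 0.371732) = −0.75 ln(0.628268)
  = −0.75 × (-0.464788) = 0.348591 substitutions/site.

0.349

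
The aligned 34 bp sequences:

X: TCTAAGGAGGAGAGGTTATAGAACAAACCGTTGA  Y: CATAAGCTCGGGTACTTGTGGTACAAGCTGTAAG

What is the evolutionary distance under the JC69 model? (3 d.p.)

0.824

The sequences differ at 17 of 34 sites, so p = 17/34 = 0.5.
d = −(3/4) ln(1 − 4p/3) = −0.75 ln(1 − 0.666667) = −0.75 ln(0.333333)
  = −0.75 × (-1.098613) = 0.823960 substitutions/site.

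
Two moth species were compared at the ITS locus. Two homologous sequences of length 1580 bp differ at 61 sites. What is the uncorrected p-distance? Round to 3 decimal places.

0.039

p = 61/1580 = 0.038607… ≈ 0.039 (to 3 d.p.).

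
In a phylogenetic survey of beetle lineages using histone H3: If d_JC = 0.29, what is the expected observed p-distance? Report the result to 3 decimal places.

0.241

p = (3/4)(1 − e^(−4d/3)) = 0.75 × (1 − e^(-0.386667)) = 0.75 × (1 − 0.679317) = 0.240512.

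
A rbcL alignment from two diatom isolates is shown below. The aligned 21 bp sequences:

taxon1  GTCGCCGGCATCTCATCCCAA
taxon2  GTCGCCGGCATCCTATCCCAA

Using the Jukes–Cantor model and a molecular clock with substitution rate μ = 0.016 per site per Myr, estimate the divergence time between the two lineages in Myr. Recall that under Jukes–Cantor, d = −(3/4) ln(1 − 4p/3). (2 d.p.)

The sequences differ at 2 of 21 sites (13, 14), so p = 2/21 ≈ 0.095238.
d = −(3/4) ln(1 − 4p/3) = −0.75 ln(1 − 0.126984) = −0.75 ln(0.873016)
  = −0.75 × (-0.135801) = 0.101851 substitutions/site.
Under a molecular clock d = 2μt, so t = d/(2μ) = 0.101851 / (2 × 0.016) = 3.18 Myr.

3.18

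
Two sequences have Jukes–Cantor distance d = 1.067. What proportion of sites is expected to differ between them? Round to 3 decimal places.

0.569

p = (3/4)(1 − e^(−4d/3)) = 0.75 × (1 − e^(-1.422667)) = 0.75 × (1 − 0.241070) = 0.569198.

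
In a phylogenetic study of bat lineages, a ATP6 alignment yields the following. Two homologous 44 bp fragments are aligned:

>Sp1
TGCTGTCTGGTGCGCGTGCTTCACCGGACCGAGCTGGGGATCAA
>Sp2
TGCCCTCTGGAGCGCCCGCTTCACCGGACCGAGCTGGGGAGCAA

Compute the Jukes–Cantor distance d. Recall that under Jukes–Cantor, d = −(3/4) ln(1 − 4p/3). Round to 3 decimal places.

The sequences differ at 6 of 44 sites (4, 5, 11, 16, 17, 41), so p = 6/44 ≈ 0.136364.
d = −(3/4) ln(1 − 4p/3) = −0.75 ln(1 − 0.181819) = −0.75 ln(0.818181)
  = −0.75 × (-0.200672) = 0.150504 substitutions/site.

0.151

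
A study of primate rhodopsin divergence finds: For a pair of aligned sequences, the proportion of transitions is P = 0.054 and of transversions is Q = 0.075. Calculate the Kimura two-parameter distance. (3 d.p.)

0.142

Under the Kimura two-parameter model, d = −½ ln(1 − 2P − Q) − ¼ ln(1 − 2Q).
1 − 2P − Q = 0.817, giving −½ ln(0.817) = 0.101058.
1 − 2Q = 0.85, giving −¼ ln(0.85) = 0.040630.
d = 0.101058 + 0.040630 = 0.141688.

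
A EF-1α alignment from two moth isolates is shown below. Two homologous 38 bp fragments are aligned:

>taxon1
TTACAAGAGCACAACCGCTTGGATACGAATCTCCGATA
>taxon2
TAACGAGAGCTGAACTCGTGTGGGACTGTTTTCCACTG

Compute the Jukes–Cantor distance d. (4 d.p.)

The sequences differ at 18 of 38 sites, so p = 18/38 ≈ 0.473684.
d = −(3/4) ln(1 − 4p/3) = −0.75 ln(1 − 0.631579) = −0.75 ln(0.368421)
  = −0.75 × (-0.998529) = 0.748897 substitutions/site.

0.7489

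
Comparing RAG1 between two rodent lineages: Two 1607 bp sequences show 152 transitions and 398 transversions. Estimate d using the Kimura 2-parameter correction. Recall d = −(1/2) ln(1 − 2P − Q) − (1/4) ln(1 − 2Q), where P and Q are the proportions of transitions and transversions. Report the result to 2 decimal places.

0.46

P = 152/1607 ≈ 0.094586 and Q = 398/1607 ≈ 0.247666.
Under the Kimura two-parameter model, d = −½ ln(1 − 2P − Q) − ¼ ln(1 − 2Q).
1 − 2P − Q = 0.563162, giving −½ ln(0.563162) = 0.287094.
1 − 2Q = 0.504668, giving −¼ ln(0.504668) = 0.170964.
d = 0.287094 + 0.170964 = 0.458058.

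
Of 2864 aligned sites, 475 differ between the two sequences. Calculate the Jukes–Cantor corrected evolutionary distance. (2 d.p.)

p = 475/2864 ≈ 0.165852.
d = −(3/4) ln(1 − 4p/3) = −0.75 ln(1 − 0.221136) = −0.75 ln(0.778864)
  = −0.75 × (-0.249919) = 0.187439 substitutions/site.

0.19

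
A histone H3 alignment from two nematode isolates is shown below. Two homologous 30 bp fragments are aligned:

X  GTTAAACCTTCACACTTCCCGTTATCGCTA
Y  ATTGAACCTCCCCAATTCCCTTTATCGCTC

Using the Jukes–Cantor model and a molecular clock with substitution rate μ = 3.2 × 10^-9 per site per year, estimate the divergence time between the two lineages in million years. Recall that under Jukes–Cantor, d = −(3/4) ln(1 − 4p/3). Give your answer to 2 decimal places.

43.67

The sequences differ at 7 of 30 sites (1, 4, 10, 12, 15, 21, 30), so p = 7/30 ≈ 0.233333.
d = −(3/4) ln(1 − 4p/3) = −0.75 ln(1 − 0.311111) = −0.75 ln(0.688889)
  = −0.75 × (-0.372675) = 0.279506 substitutions/site.
Under a molecular clock d = 2μt, so t = d/(2μ) = 0.279506 / (2 × 3.2 × 10^-9) = 43.67 million years.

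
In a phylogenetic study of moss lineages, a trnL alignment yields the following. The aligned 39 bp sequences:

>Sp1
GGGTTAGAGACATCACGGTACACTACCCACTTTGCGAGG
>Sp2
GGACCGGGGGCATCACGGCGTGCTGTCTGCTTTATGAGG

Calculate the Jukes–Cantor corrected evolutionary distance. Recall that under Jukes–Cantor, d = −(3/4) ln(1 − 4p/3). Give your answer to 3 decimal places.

0.594

The sequences differ at 16 of 39 sites, so p = 16/39 ≈ 0.410256.
d = −(3/4) ln(1 − 4p/3) = −0.75 ln(1 − 0.547008) = −0.75 ln(0.452992)
  = −0.75 × (-0.791881) = 0.593911 substitutions/site.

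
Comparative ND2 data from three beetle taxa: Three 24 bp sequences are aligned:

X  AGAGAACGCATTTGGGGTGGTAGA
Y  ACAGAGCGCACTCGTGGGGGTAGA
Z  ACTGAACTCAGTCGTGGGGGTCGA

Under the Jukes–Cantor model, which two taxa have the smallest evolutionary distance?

X–Y: 6/24 differ, p = 0.250, d = 0.304.
X–Z: 8/24 differ, p = 0.333, d = 0.441.
Y–Z: 5/24 differ, p = 0.208, d = 0.244.
The smallest distance is between Y and Z.

Y and Z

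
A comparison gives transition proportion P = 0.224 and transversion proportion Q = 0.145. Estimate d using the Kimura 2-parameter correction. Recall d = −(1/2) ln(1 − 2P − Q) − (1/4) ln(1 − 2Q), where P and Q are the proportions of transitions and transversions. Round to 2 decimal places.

0.54

Under the Kimura two-parameter model, d = −½ ln(1 − 2P − Q) − ¼ ln(1 − 2Q).
1 − 2P − Q = 0.407, giving −½ ln(0.407) = 0.449471.
1 − 2Q = 0.71, giving −¼ ln(0.71) = 0.085623.
d = 0.449471 + 0.085623 = 0.535094.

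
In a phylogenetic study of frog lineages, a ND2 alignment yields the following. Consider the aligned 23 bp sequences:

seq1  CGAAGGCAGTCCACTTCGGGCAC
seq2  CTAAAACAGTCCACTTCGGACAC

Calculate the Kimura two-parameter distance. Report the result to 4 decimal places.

0.2042

Of 23 sites, 3 differences are transitions and 1 are transversions, so P = 3/23 ≈ 0.130435 and Q = 1/23 ≈ 0.043478.
Under the Kimura two-parameter model, d = −½ ln(1 − 2P − Q) − ¼ ln(1 − 2Q).
1 − 2P − Q = 0.695652, giving −½ ln(0.695652) = 0.181453.
1 − 2Q = 0.913044, giving −¼ ln(0.913044) = 0.022743.
d = 0.181453 + 0.022743 = 0.204196.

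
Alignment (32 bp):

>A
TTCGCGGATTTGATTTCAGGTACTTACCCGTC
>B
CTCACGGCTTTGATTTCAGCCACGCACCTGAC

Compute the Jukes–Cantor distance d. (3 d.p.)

0.353

The sequences differ at 9 of 32 sites (1, 4, 8, 20, 21, 24, 25, 29, 31), so p = 9/32 = 0.28125.
d = −(3/4) ln(1 − 4p/3) = −0.75 ln(1 − 0.375) = −0.75 ln(0.625)
  = −0.75 × (-0.470004) = 0.352503 substitutions/site.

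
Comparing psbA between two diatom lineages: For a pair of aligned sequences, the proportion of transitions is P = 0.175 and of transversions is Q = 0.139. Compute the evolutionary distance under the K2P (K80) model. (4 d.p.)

Under the Kimura two-parameter model, d = −½ ln(1 − 2P − Q) − ¼ ln(1 − 2Q).
1 − 2P − Q = 0.511, giving −½ ln(0.511) = 0.335693.
1 − 2Q = 0.722, giving −¼ ln(0.722) = 0.081433.
d = 0.335693 + 0.081433 = 0.417126.

0.4171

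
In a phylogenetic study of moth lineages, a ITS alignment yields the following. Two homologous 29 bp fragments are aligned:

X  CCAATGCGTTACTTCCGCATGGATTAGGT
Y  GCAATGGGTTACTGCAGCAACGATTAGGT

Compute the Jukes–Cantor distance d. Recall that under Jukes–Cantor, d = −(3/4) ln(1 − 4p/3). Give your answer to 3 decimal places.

The sequences differ at 6 of 29 sites (1, 7, 14, 16, 20, 21), so p = 6/29 ≈ 0.206897.
d = −(3/4) ln(1 − 4p/3) = −0.75 ln(1 − 0.275863) = −0.75 ln(0.724137)
  = −0.75 × (-0.322775) = 0.242081 substitutions/site.

0.242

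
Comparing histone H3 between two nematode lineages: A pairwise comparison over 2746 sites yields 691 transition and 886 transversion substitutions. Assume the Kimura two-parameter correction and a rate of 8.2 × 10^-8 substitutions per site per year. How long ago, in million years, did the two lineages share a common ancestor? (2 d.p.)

P = 691/2746 ≈ 0.251639 and Q = 886/2746 ≈ 0.322651.
Under the Kimura two-parameter model, d = −½ ln(1 − 2P − Q) − ¼ ln(1 − 2Q).
1 − 2P − Q = 0.174071, giving −½ ln(0.174071) = 0.874146.
1 − 2Q = 0.354698, giving −¼ ln(0.354698) = 0.259122.
d = 0.874146 + 0.259122 = 1.133268.
Under a molecular clock d = 2μt, so t = d/(2μ) = 1.133268 / (2 × 8.2 × 10^-8) = 6.91 million years.

6.91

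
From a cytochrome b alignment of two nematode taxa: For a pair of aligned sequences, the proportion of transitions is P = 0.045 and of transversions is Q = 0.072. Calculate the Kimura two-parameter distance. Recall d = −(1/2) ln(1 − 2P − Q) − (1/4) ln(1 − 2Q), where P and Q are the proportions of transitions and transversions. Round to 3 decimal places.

0.127

Under the Kimura two-parameter model, d = −½ ln(1 − 2P − Q) − ¼ ln(1 − 2Q).
1 − 2P − Q = 0.838, giving −½ ln(0.838) = 0.088369.
1 − 2Q = 0.856, giving −¼ ln(0.856) = 0.038871.
d = 0.088369 + 0.038871 = 0.127240.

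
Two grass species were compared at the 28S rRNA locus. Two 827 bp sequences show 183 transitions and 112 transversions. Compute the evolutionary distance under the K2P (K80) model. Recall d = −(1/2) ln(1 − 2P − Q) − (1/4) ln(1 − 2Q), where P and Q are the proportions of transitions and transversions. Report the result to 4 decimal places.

0.5103

P = 183/827 ≈ 0.221282 and Q = 112/827 ≈ 0.135429.
Under the Kimura two-parameter model, d = −½ ln(1 − 2P − Q) − ¼ ln(1 − 2Q).
1 − 2P − Q = 0.422007, giving −½ ln(0.422007) = 0.431367.
1 − 2Q = 0.729142, giving −¼ ln(0.729142) = 0.078972.
d = 0.431367 + 0.078972 = 0.510339.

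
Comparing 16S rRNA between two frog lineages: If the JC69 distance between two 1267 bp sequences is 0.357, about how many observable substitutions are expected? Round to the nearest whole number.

Invert JC69: p = (3/4)(1 − e^(−4d/3)) = 0.75 × (1 − e^(-0.476)) = 0.75 × (1 − 0.621263) = 0.284053.
Expected differing sites = pL ≈ 0.284053 × 1267 = 359.895151 ≈ 360.

360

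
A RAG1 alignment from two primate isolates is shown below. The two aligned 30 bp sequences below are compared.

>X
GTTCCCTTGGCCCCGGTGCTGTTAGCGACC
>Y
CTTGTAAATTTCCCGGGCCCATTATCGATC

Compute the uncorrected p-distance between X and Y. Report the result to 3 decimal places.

The sequences differ at 15 of 30 positions.
p = 15/30 = 0.500.

0.500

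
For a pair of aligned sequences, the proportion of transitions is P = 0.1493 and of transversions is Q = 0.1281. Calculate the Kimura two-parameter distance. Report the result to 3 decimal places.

0.352

Under the Kimura two-parameter model, d = −½ ln(1 − 2P − Q) − ¼ ln(1 − 2Q).
1 − 2P − Q = 0.5733, giving −½ ln(0.5733) = 0.278173.
1 − 2Q = 0.7438, giving −¼ ln(0.7438) = 0.073996.
d = 0.278173 + 0.073996 = 0.352169.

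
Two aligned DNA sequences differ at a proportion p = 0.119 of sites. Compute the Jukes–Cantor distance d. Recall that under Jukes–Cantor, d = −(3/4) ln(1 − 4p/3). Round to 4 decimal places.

0.1296

d = −(3/4) ln(1 − 4p/3) = −0.75 ln(1 − 0.158667) = −0.75 ln(0.841333)
  = −0.75 × (-0.172768) = 0.129576 substitutions/site.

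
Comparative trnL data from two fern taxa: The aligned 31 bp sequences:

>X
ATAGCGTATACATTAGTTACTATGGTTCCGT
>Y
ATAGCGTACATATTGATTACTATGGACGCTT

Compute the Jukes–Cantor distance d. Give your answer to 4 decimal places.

0.3163

The sequences differ at 8 of 31 sites (9, 11, 15, 16, 26, 27, 28, 30), so p = 8/31 ≈ 0.258065.
d = −(3/4) ln(1 − 4p/3) = −0.75 ln(1 − 0.344087) = −0.75 ln(0.655913)
  = −0.75 × (-0.421727) = 0.316295 substitutions/site.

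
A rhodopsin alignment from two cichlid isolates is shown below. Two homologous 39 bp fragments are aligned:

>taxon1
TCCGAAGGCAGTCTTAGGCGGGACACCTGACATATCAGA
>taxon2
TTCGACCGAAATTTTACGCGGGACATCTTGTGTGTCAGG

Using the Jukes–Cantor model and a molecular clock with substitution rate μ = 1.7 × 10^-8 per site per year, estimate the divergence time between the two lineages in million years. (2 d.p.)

14.37

The sequences differ at 14 of 39 sites, so p = 14/39 ≈ 0.358974.
d = −(3/4) ln(1 − 4p/3) = −0.75 ln(1 − 0.478632) = −0.75 ln(0.521368)
  = −0.75 × (-0.651299) = 0.488474 substitutions/site.
Under a molecular clock d = 2μt, so t = d/(2μ) = 0.488474 / (2 × 1.7 × 10^-8) = 14.37 million years.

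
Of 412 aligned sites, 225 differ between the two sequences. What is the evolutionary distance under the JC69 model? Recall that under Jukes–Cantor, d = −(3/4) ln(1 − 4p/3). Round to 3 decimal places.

0.977

p = 225/412 ≈ 0.546117.
d = −(3/4) ln(1 − 4p/3) = −0.75 ln(1 − 0.728156) = −0.75 ln(0.271844)
  = −0.75 × (-1.302527) = 0.976895 substitutions/site.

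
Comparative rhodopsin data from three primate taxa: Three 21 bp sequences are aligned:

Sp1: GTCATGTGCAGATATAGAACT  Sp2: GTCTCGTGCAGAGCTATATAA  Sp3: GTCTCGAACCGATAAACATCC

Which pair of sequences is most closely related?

Sp1 and Sp2

Sp1–Sp2: 8/21 differ, p = 0.381, d = 0.532.
Sp1–Sp3: 9/21 differ, p = 0.429, d = 0.635.
Sp2–Sp3: 9/21 differ, p = 0.429, d = 0.635.
The smallest distance is between Sp1 and Sp2.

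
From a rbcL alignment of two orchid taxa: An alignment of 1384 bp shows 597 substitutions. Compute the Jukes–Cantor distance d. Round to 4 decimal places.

0.6420

p = 597/1384 ≈ 0.431358.
d = −(3/4) ln(1 − 4p/3) = −0.75 ln(1 − 0.575144) = −0.75 ln(0.424856)
  = −0.75 × (-0.856005) = 0.642004 substitutions/site.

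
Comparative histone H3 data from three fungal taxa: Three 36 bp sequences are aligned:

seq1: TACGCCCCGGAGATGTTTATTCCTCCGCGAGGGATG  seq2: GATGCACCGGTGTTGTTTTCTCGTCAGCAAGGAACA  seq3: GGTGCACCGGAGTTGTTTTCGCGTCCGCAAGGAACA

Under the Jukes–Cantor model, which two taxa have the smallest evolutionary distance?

seq1–seq2: 13/36 differ, p = 0.361, d = 0.493.
seq1–seq3: 13/36 differ, p = 0.361, d = 0.493.
seq2–seq3: 4/36 differ, p = 0.111, d = 0.120.
The smallest distance is between seq2 and seq3.

seq2 and seq3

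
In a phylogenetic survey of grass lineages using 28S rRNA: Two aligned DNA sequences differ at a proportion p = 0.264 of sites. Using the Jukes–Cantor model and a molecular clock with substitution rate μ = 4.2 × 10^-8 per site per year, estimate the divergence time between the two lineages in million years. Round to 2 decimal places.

3.87

d = −(3/4) ln(1 − 4p/3) = −0.75 ln(1 − 0.352) = −0.75 ln(0.648)
  = −0.75 × (-0.433865) = 0.325399 substitutions/site.
Under a molecular clock d = 2μt, so t = d/(2μ) = 0.325399 / (2 × 4.2 × 10^-8) = 3.87 million years.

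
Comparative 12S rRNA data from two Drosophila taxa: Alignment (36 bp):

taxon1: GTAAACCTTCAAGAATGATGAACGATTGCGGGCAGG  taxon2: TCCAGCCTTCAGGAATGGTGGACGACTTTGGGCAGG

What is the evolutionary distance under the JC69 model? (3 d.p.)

The sequences differ at 10 of 36 sites (1, 2, 3, 5, 12, 18, 21, 26, 28, 29), so p = 10/36 ≈ 0.277778.
d = −(3/4) ln(1 − 4p/3) = −0.75 ln(1 − 0.370371) = −0.75 ln(0.629629)
  = −0.75 × (-0.462625) = 0.346969 substitutions/site.

0.347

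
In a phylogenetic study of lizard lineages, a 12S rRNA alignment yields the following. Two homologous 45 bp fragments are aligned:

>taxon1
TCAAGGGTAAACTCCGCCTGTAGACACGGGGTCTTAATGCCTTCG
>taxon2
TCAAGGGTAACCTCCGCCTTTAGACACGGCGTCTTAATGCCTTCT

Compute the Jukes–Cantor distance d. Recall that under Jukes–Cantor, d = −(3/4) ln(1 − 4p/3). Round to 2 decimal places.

0.09

The sequences differ at 4 of 45 sites (11, 20, 30, 45), so p = 4/45 ≈ 0.088889.
d = −(3/4) ln(1 − 4p/3) = −0.75 ln(1 − 0.118519) = −0.75 ln(0.881481)
  = −0.75 × (-0.126152) = 0.094614 substitutions/site.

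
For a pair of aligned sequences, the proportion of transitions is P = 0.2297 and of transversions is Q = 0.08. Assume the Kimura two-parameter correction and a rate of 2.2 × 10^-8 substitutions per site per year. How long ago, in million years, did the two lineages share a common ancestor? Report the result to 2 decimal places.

Under the Kimura two-parameter model, d = −½ ln(1 − 2P − Q) − ¼ ln(1 − 2Q).
1 − 2P − Q = 0.4606, giving −½ ln(0.4606) = 0.387613.
1 − 2Q = 0.84, giving −¼ ln(0.84) = 0.043588.
d = 0.387613 + 0.043588 = 0.431201.
Under a molecular clock d = 2μt, so t = d/(2μ) = 0.431201 / (2 × 2.2 × 10^-8) = 9.80 million years.

9.80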